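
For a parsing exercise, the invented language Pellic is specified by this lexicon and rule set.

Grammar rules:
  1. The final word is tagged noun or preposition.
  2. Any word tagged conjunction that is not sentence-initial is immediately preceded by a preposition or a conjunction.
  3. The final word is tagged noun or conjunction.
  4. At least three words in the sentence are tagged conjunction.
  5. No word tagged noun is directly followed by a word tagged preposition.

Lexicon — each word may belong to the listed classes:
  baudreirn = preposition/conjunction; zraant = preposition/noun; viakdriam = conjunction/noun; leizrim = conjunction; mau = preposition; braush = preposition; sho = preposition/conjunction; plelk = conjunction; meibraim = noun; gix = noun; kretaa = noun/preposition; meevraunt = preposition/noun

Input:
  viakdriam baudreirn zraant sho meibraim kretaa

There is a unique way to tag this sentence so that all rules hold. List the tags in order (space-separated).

Candidates per position — 1:viakdriam {conjunction,noun}; 2:baudreirn {preposition,conjunction}; 3:zraant {preposition,noun}; 4:sho {preposition,conjunction}; 5:meibraim {noun}; 6:kretaa {noun,preposition}.
If word 1 were noun, no tagging could satisfy rule 4; so word 1 is conjunction.
If word 2 were preposition, no tagging could satisfy rule 4; so word 2 is conjunction.
If word 4 were preposition, no tagging could satisfy rule 4; so word 4 is conjunction.
If word 6 were preposition, no tagging could satisfy rule 3; so word 6 is noun.
If word 3 were noun, no tagging could satisfy rule 2; so word 3 is preposition.
The only consistent sequence is: conjunction conjunction preposition conjunction noun noun.
Check: rule 1 ✓; rule 2 ✓; rule 3 ✓; rule 4 ✓; rule 5 ✓.

conjunction conjunction preposition conjunction noun noun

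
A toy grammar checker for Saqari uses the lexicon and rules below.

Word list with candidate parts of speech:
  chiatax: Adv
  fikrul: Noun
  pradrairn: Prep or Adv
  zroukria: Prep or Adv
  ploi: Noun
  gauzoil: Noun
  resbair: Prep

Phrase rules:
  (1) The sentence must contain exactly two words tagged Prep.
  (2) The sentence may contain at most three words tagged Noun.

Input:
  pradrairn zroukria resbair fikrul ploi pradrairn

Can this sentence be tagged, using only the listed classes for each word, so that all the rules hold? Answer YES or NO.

YES

Candidates per position — 1:pradrairn {Prep,Adv}; 2:zroukria {Prep,Adv}; 3:resbair {Prep}; 4:fikrul {Noun}; 5:ploi {Noun}; 6:pradrairn {Prep,Adv}.
One satisfying assignment: Prep Adv Prep Noun Noun Adv.
Verifying each rule — rule 1 ok; rule 2 ok.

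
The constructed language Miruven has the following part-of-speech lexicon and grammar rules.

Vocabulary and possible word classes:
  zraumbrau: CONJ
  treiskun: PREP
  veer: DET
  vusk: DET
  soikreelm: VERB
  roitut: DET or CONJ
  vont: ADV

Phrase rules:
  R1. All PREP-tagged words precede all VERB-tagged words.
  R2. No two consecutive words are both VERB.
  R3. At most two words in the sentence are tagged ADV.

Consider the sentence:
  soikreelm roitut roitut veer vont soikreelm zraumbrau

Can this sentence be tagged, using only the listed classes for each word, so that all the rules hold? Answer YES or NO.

Candidates per position — 1:soikreelm {VERB}; 2:roitut {DET,CONJ}; 3:roitut {DET,CONJ}; 4:veer {DET}; 5:vont {ADV}; 6:soikreelm {VERB}; 7:zraumbrau {CONJ}.
One satisfying assignment: VERB DET DET DET ADV VERB CONJ.
Rule-by-rule: rule 1 holds; rule 2 holds; rule 3 holds.

YES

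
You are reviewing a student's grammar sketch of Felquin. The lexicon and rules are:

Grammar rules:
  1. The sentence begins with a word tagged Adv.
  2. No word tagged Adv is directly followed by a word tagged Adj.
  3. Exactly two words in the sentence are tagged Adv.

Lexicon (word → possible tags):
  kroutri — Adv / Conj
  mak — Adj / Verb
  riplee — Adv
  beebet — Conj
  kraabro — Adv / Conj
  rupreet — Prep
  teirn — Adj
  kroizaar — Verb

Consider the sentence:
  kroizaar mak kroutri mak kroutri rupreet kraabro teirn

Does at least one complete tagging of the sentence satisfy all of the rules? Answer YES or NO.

Candidates per position — 1:kroizaar {Verb}; 2:mak {Adj,Verb}; 3:kroutri {Adv,Conj}; 4:mak {Adj,Verb}; 5:kroutri {Adv,Conj}; 6:rupreet {Prep}; 7:kraabro {Adv,Conj}; 8:teirn {Adj}.
Rule 1 cannot be satisfied by any choice of tags from the lexicon.
So there is no consistent tagging.

NO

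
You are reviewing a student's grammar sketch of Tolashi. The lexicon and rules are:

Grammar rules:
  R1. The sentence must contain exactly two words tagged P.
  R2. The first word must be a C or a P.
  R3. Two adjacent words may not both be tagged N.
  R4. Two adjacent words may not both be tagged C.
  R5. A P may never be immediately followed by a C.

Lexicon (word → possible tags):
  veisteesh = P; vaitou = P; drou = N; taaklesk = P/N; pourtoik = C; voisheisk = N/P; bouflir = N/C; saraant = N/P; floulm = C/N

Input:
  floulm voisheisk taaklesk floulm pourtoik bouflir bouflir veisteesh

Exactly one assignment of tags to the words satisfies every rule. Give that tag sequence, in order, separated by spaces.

C N P N C N C P

Candidates per position — 1:floulm {C,N}; 2:voisheisk {N,P}; 3:taaklesk {P,N}; 4:floulm {C,N}; 5:pourtoik {C}; 6:bouflir {N,C}; 7:bouflir {N,C}; 8:veisteesh {P}.
Word 1 cannot be N — rule 2 would then fail for every completion. It is C.
Word 4 cannot be C — rule 4 would then fail for every completion. It is N.
Word 6 cannot be C — rule 4 would then fail for every completion. It is N.
Word 7 cannot be N — rule 3 would then fail for every completion. It is C.
Word 3 cannot be N — rule 3 would then fail for every completion. It is P.
Word 2 cannot be P — rule 1 would then fail for every completion. It is N.
That leaves exactly one tagging: C N P N C N C P.
Verifying each rule — rule 1 holds; rule 2 holds; rule 3 holds; rule 4 holds; rule 5 holds.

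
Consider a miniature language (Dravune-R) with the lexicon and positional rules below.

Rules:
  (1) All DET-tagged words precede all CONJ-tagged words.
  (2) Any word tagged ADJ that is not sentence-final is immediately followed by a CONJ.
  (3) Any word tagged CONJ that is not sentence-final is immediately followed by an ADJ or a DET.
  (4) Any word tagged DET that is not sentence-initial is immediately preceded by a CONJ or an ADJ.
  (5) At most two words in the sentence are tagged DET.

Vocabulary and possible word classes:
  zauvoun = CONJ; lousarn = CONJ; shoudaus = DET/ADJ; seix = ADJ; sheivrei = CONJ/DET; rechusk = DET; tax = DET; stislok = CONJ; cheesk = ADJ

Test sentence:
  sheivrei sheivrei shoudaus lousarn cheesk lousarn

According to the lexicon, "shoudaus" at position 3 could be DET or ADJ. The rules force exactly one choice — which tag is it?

Candidates per position — 1:sheivrei {CONJ,DET}; 2:sheivrei {CONJ,DET}; 3:shoudaus {DET,ADJ}; 4:lousarn {CONJ}; 5:cheesk {ADJ}; 6:lousarn {CONJ}.
Position 3: the remaining choice is settled jointly with positions 1, 2 — only ADJ at position 3 is part of a tagging that satisfies every rule.
The only consistent sequence is: DET CONJ ADJ CONJ ADJ CONJ.
Check: rule 1 ok; rule 2 ok; rule 3 ok; rule 4 ok; rule 5 ok.

ADJ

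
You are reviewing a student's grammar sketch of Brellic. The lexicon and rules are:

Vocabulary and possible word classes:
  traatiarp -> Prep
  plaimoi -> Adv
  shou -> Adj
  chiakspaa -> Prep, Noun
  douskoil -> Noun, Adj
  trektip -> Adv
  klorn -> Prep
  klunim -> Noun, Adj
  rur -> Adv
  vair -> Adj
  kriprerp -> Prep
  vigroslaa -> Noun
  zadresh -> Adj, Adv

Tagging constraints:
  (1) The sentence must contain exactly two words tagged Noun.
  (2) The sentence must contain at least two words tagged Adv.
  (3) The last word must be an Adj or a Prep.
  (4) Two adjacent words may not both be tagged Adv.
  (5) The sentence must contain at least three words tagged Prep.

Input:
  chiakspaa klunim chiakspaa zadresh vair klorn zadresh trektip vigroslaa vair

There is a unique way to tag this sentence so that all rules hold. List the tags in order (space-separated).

Candidates per position — 1:chiakspaa {Prep,Noun}; 2:klunim {Noun,Adj}; 3:chiakspaa {Prep,Noun}; 4:zadresh {Adj,Adv}; 5:vair {Adj}; 6:klorn {Prep}; 7:zadresh {Adj,Adv}; 8:trektip {Adv}; 9:vigroslaa {Noun}; 10:vair {Adj}.
At position 1, choosing Noun makes rule 5 impossible to satisfy; hence Prep.
At position 3, choosing Noun makes rule 5 impossible to satisfy; hence Prep.
At position 7, choosing Adv makes rule 4 impossible to satisfy; hence Adj.
At position 2, choosing Adj makes rule 1 impossible to satisfy; hence Noun.
At position 4, choosing Adj makes rule 2 impossible to satisfy; hence Adv.
The unique satisfying tagging is: Prep Noun Prep Adv Adj Prep Adj Adv Noun Adj.
Verifying each rule — rule 1 satisfied; rule 2 satisfied; rule 3 satisfied; rule 4 satisfied; rule 5 satisfied.

Prep Noun Prep Adv Adj Prep Adj Adv Noun Adj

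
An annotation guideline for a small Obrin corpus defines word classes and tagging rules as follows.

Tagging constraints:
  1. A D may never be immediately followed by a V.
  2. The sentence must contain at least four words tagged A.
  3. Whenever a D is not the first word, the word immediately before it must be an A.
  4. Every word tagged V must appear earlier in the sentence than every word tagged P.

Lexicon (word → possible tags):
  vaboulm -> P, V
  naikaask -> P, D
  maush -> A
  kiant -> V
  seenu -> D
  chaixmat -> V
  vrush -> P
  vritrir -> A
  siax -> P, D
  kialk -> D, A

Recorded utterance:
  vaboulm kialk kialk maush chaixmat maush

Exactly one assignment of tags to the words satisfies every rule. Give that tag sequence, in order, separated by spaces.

V A A A V A

Candidates per position — 1:vaboulm {P,V}; 2:kialk {D,A}; 3:kialk {D,A}; 4:maush {A}; 5:chaixmat {V}; 6:maush {A}.
If word 1 were P, no tagging could satisfy rule 4; so word 1 is V.
If word 2 were D, no tagging could satisfy rule 2; so word 2 is A.
If word 3 were D, no tagging could satisfy rule 2; so word 3 is A.
The only consistent sequence is: V A A A V A.
Check: rule 1 satisfied; rule 2 satisfied; rule 3 satisfied; rule 4 satisfied.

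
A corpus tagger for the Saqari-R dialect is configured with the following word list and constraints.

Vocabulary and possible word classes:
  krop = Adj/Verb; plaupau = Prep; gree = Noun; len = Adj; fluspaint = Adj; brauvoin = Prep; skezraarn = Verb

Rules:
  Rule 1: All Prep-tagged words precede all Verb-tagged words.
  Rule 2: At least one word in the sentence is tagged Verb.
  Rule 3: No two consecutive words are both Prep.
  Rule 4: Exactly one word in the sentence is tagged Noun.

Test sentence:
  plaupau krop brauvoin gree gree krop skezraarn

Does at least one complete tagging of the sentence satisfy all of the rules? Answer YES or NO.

Candidates per position — 1:plaupau {Prep}; 2:krop {Adj,Verb}; 3:brauvoin {Prep}; 4:gree {Noun}; 5:gree {Noun}; 6:krop {Adj,Verb}; 7:skezraarn {Verb}.
Rule 4 cannot be satisfied by any choice of tags from the lexicon.
So there is no consistent tagging.

NO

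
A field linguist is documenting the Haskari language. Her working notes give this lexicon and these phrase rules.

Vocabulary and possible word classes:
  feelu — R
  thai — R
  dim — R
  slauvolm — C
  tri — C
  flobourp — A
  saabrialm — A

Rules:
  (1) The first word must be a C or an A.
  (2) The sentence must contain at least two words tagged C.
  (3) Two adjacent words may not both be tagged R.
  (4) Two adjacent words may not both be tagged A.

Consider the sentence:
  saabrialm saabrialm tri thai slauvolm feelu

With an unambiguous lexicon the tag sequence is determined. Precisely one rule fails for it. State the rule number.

4

Fixed tagging: A A C R C R.
Rule check: R1 ✓, R2 ✓, R3 ✓, R4 ✗.
Only rule 4 fails.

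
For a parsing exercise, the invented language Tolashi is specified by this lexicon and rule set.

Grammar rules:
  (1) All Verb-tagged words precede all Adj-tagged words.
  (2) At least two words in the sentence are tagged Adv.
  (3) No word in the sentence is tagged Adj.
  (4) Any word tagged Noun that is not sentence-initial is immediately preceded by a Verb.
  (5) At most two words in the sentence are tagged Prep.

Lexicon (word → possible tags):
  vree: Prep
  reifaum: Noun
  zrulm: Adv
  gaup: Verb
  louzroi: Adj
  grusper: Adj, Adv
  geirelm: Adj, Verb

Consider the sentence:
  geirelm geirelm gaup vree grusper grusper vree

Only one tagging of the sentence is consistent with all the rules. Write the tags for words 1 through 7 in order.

Verb Verb Verb Prep Adv Adv Prep

Candidates per position — 1:geirelm {Adj,Verb}; 2:geirelm {Adj,Verb}; 3:gaup {Verb}; 4:vree {Prep}; 5:grusper {Adj,Adv}; 6:grusper {Adj,Adv}; 7:vree {Prep}.
Word 1 cannot be Adj — rule 1 would then fail for every completion. It is Verb.
Word 2 cannot be Adj — rule 1 would then fail for every completion. It is Verb.
Word 5 cannot be Adj — rule 2 would then fail for every completion. It is Adv.
Word 6 cannot be Adj — rule 2 would then fail for every completion. It is Adv.
So the tagging must be: Verb Verb Verb Prep Adv Adv Prep.
Check: rule 1 holds; rule 2 holds; rule 3 holds; rule 4 holds; rule 5 holds.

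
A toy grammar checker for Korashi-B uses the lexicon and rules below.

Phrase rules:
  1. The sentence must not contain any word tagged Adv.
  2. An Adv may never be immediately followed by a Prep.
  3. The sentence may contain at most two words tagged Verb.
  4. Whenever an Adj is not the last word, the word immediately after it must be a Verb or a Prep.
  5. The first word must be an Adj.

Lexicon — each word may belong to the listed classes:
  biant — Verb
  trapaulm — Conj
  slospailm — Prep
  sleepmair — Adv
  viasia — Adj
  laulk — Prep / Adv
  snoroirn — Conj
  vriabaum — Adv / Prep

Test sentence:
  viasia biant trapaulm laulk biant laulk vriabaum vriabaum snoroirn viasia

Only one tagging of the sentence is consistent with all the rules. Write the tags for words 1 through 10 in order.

Candidates per position — 1:viasia {Adj}; 2:biant {Verb}; 3:trapaulm {Conj}; 4:laulk {Prep,Adv}; 5:biant {Verb}; 6:laulk {Prep,Adv}; 7:vriabaum {Adv,Prep}; 8:vriabaum {Adv,Prep}; 9:snoroirn {Conj}; 10:viasia {Adj}.
Position 4: Adv is ruled out by rule 1; that leaves Prep.
Position 6: Adv is ruled out by rule 1; that leaves Prep.
Position 7: Adv is ruled out by rule 1; that leaves Prep.
Position 8: Adv is ruled out by rule 1; that leaves Prep.
That leaves exactly one tagging: Adj Verb Conj Prep Verb Prep Prep Prep Conj Adj.
Verifying each rule — rule 1 holds; rule 2 holds; rule 3 holds; rule 4 holds; rule 5 holds.

Adj Verb Conj Prep Verb Prep Prep Prep Conj Adj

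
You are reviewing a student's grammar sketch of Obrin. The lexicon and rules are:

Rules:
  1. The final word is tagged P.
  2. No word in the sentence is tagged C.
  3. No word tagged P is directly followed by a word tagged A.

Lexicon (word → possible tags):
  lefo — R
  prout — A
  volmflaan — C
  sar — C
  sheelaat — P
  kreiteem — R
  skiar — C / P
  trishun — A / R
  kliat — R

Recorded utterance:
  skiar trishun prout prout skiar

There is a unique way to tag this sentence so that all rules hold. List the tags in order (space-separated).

P R A A P

Candidates per position — 1:skiar {C,P}; 2:trishun {A,R}; 3:prout {A}; 4:prout {A}; 5:skiar {C,P}.
Word 1 cannot be C — rule 2 would then fail for every completion. It is P.
Word 2 cannot be A — rule 3 would then fail for every completion. It is R.
Word 5 cannot be C — rule 1 would then fail for every completion. It is P.
The unique satisfying tagging is: P R A A P.
Verifying each rule — rule 1 satisfied; rule 2 satisfied; rule 3 satisfied.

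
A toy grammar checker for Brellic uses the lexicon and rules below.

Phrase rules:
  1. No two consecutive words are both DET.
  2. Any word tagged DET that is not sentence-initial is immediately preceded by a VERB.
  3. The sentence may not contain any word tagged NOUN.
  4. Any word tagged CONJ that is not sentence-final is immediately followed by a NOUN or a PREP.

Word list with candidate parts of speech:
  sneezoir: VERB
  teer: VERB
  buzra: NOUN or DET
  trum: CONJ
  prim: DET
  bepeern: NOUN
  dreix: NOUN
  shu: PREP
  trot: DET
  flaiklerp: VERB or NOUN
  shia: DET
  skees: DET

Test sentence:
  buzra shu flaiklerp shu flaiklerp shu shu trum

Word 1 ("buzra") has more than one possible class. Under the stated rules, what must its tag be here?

DET

Candidates per position — 1:buzra {NOUN,DET}; 2:shu {PREP}; 3:flaiklerp {VERB,NOUN}; 4:shu {PREP}; 5:flaiklerp {VERB,NOUN}; 6:shu {PREP}; 7:shu {PREP}; 8:trum {CONJ}.
If word 1 were NOUN, no tagging could satisfy rule 3; so word 1 is DET.
If word 3 were NOUN, no tagging could satisfy rule 3; so word 3 is VERB.
If word 5 were NOUN, no tagging could satisfy rule 3; so word 5 is VERB.
That leaves exactly one tagging: DET PREP VERB PREP VERB PREP PREP CONJ.
Verifying each rule — rule 1 holds; rule 2 holds; rule 3 holds; rule 4 holds.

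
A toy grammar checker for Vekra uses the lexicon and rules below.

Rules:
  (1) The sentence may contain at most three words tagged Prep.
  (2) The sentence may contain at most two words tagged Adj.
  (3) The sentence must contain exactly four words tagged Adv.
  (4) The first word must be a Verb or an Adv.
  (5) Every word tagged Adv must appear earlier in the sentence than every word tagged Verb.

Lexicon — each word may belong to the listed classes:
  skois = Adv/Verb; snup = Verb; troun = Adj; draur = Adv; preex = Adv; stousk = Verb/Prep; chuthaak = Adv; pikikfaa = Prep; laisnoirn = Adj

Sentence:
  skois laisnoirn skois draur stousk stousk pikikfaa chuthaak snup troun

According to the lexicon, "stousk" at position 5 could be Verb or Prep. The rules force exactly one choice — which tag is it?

Prep

Candidates per position — 1:skois {Adv,Verb}; 2:laisnoirn {Adj}; 3:skois {Adv,Verb}; 4:draur {Adv}; 5:stousk {Verb,Prep}; 6:stousk {Verb,Prep}; 7:pikikfaa {Prep}; 8:chuthaak {Adv}; 9:snup {Verb}; 10:troun {Adj}.
Position 1: Verb is ruled out by rule 3; that leaves Adv.
Position 3: Verb is ruled out by rule 3; that leaves Adv.
Position 5: Verb is ruled out by rule 5; that leaves Prep.
Position 6: Verb is ruled out by rule 5; that leaves Prep.
The only consistent sequence is: Adv Adj Adv Adv Prep Prep Prep Adv Verb Adj.
Checking: rule 1 ✓; rule 2 ✓; rule 3 ✓; rule 4 ✓; rule 5 ✓.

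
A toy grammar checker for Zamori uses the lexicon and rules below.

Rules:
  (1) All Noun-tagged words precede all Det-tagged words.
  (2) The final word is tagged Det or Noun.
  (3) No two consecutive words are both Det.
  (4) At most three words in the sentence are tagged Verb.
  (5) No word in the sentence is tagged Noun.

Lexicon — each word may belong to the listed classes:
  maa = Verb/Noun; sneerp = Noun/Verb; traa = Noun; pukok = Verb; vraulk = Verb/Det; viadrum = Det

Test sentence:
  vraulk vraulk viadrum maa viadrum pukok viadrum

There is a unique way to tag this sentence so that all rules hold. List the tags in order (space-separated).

Det Verb Det Verb Det Verb Det

Candidates per position — 1:vraulk {Verb,Det}; 2:vraulk {Verb,Det}; 3:viadrum {Det}; 4:maa {Verb,Noun}; 5:viadrum {Det}; 6:pukok {Verb}; 7:viadrum {Det}.
At position 2, choosing Det makes rule 3 impossible to satisfy; hence Verb.
At position 4, choosing Noun makes rule 1 impossible to satisfy; hence Verb.
At position 1, choosing Verb makes rule 4 impossible to satisfy; hence Det.
So the tagging must be: Det Verb Det Verb Det Verb Det.
Check: rule 1 holds; rule 2 holds; rule 3 holds; rule 4 holds; rule 5 holds.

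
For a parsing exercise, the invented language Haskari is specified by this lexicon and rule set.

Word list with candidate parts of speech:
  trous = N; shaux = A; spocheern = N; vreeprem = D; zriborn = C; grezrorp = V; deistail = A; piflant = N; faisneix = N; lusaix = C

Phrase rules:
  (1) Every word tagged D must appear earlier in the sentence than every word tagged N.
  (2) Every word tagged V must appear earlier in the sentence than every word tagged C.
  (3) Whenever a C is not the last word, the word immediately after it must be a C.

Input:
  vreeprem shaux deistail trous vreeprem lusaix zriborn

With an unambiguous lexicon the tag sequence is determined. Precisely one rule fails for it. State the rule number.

1

Fixed tagging: D A A N D C C.
Rule check: R1 ✗, R2 ✓, R3 ✓.
Only rule 1 fails.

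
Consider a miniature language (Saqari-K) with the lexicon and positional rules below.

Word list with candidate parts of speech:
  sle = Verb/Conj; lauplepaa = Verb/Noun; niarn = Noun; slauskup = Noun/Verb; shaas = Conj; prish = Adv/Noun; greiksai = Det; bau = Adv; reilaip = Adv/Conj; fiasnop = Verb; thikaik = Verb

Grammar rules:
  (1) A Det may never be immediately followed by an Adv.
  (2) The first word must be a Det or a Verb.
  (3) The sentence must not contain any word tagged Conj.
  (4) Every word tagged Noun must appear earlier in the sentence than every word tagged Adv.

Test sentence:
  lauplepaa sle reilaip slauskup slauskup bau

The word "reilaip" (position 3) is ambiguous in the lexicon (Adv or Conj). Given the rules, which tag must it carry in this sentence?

Candidates per position — 1:lauplepaa {Verb,Noun}; 2:sle {Verb,Conj}; 3:reilaip {Adv,Conj}; 4:slauskup {Noun,Verb}; 5:slauskup {Noun,Verb}; 6:bau {Adv}.
If word 1 were Noun, no tagging could satisfy rule 2; so word 1 is Verb.
If word 2 were Conj, no tagging could satisfy rule 3; so word 2 is Verb.
If word 3 were Conj, no tagging could satisfy rule 3; so word 3 is Adv.
If word 4 were Noun, no tagging could satisfy rule 4; so word 4 is Verb.
If word 5 were Noun, no tagging could satisfy rule 4; so word 5 is Verb.
So the tagging must be: Verb Verb Adv Verb Verb Adv.
Check: rule 1 satisfied; rule 2 satisfied; rule 3 satisfied; rule 4 satisfied.

Adv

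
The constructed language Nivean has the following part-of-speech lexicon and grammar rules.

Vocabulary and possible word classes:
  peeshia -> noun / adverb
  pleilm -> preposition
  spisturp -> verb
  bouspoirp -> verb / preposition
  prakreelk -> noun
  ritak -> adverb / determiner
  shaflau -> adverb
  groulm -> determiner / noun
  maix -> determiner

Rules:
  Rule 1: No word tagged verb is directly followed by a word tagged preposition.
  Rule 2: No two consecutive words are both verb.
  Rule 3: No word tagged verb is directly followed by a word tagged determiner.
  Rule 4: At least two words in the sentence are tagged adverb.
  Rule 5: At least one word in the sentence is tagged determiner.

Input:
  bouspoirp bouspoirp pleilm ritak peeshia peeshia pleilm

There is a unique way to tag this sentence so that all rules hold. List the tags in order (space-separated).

preposition preposition preposition determiner adverb adverb preposition

Candidates per position — 1:bouspoirp {verb,preposition}; 2:bouspoirp {verb,preposition}; 3:pleilm {preposition}; 4:ritak {adverb,determiner}; 5:peeshia {noun,adverb}; 6:peeshia {noun,adverb}; 7:pleilm {preposition}.
Position 1: tagging it verb would leave rule 1 unsatisfiable, so it must be preposition.
Position 2: tagging it verb would leave rule 1 unsatisfiable, so it must be preposition.
Position 4: tagging it adverb would leave rule 5 unsatisfiable, so it must be determiner.
Position 5: tagging it noun would leave rule 4 unsatisfiable, so it must be adverb.
Position 6: tagging it noun would leave rule 4 unsatisfiable, so it must be adverb.
So the tagging must be: preposition preposition preposition determiner adverb adverb preposition.
Checking: rule 1 holds; rule 2 holds; rule 3 holds; rule 4 holds; rule 5 holds.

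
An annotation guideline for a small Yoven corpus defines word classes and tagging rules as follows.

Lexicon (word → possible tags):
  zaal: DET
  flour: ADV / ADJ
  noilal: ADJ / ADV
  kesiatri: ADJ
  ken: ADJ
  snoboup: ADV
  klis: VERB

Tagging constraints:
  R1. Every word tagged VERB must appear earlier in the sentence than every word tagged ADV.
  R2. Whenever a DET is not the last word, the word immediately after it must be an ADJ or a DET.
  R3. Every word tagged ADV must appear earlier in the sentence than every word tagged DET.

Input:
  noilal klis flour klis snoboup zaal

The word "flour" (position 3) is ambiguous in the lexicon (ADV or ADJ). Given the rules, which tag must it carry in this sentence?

ADJ

Candidates per position — 1:noilal {ADJ,ADV}; 2:klis {VERB}; 3:flour {ADV,ADJ}; 4:klis {VERB}; 5:snoboup {ADV}; 6:zaal {DET}.
If word 1 were ADV, no tagging could satisfy rule 1; so word 1 is ADJ.
If word 3 were ADV, no tagging could satisfy rule 1; so word 3 is ADJ.
The unique satisfying tagging is: ADJ VERB ADJ VERB ADV DET.
Verifying each rule — rule 1 holds; rule 2 holds; rule 3 holds.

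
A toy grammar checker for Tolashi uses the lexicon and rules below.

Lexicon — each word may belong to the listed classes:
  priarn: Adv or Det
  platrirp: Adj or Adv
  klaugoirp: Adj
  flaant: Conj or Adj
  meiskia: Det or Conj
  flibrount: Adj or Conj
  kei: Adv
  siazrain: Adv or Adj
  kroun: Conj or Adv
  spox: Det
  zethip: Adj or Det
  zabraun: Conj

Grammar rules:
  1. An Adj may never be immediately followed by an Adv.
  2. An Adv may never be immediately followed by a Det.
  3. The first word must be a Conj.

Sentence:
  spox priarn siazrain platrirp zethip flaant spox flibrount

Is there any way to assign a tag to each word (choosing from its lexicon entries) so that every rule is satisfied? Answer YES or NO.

Candidates per position — 1:spox {Det}; 2:priarn {Adv,Det}; 3:siazrain {Adv,Adj}; 4:platrirp {Adj,Adv}; 5:zethip {Adj,Det}; 6:flaant {Conj,Adj}; 7:spox {Det}; 8:flibrount {Adj,Conj}.
Rule 3 cannot be satisfied by any choice of tags from the lexicon.
So there is no consistent tagging.

NO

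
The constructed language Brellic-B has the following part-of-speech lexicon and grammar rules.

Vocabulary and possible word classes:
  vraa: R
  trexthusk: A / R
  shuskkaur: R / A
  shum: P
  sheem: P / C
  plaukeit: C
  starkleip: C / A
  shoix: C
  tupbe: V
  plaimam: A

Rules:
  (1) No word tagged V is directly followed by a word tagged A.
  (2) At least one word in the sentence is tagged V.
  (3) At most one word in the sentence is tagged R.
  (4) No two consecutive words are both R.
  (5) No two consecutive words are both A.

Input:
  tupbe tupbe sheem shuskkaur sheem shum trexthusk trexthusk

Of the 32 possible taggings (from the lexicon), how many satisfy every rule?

Candidates per position — 1:tupbe {V}; 2:tupbe {V}; 3:sheem {P,C}; 4:shuskkaur {R,A}; 5:sheem {P,C}; 6:shum {P}; 7:trexthusk {A,R}; 8:trexthusk {A,R}.
There are 32 candidate sequences in total.
Checking each against the rules leaves 8 sequences.
Count = 8.

8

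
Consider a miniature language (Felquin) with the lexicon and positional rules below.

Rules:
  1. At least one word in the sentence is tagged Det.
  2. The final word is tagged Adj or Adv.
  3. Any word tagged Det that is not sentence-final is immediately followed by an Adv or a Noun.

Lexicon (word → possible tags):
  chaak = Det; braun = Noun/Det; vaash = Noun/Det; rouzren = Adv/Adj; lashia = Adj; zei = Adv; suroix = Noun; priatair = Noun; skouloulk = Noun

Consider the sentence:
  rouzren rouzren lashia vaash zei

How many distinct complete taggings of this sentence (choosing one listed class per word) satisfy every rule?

4

Candidates per position — 1:rouzren {Adv,Adj}; 2:rouzren {Adv,Adj}; 3:lashia {Adj}; 4:vaash {Noun,Det}; 5:zei {Adv}.
There are 8 candidate sequences in total.
The sequences that satisfy every rule: Adv Adv Adj Det Adv; Adv Adj Adj Det Adv; Adj Adv Adj Det Adv; Adj Adj Adj Det Adv.
Count = 4.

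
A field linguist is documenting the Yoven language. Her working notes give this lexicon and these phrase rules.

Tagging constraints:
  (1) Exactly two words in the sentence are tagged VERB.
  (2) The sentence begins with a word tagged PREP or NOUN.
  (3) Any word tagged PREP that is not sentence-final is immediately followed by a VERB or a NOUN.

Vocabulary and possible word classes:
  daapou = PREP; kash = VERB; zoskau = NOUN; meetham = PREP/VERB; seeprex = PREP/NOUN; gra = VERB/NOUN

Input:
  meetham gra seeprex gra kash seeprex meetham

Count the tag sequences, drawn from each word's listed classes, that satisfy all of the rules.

Candidates per position — 1:meetham {PREP,VERB}; 2:gra {VERB,NOUN}; 3:seeprex {PREP,NOUN}; 4:gra {VERB,NOUN}; 5:kash {VERB}; 6:seeprex {PREP,NOUN}; 7:meetham {PREP,VERB}.
There are 64 candidate sequences in total.
Checking each against the rules leaves 8 sequences.
Count = 8.

8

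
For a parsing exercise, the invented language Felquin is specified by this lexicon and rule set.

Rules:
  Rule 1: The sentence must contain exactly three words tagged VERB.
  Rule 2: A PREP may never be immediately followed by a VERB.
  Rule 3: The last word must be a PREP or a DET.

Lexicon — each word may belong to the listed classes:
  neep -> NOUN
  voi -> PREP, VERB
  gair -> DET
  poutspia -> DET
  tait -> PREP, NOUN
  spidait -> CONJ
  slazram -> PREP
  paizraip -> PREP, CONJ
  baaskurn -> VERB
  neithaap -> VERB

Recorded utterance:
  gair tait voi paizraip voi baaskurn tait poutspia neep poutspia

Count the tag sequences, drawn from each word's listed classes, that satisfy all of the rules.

2

Candidates per position — 1:gair {DET}; 2:tait {PREP,NOUN}; 3:voi {PREP,VERB}; 4:paizraip {PREP,CONJ}; 5:voi {PREP,VERB}; 6:baaskurn {VERB}; 7:tait {PREP,NOUN}; 8:poutspia {DET}; 9:neep {NOUN}; 10:poutspia {DET}.
There are 32 candidate sequences in total.
The sequences that satisfy every rule: DET NOUN VERB CONJ VERB VERB PREP DET NOUN DET; DET NOUN VERB CONJ VERB VERB NOUN DET NOUN DET.
Count = 2.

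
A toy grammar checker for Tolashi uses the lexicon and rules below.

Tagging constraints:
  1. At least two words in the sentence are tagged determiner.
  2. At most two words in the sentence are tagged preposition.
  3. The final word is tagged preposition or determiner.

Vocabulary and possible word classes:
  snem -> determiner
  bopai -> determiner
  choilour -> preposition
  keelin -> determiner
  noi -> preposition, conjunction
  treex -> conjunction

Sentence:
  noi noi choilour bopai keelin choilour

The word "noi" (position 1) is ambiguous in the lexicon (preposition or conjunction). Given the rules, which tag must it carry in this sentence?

conjunction

Candidates per position — 1:noi {preposition,conjunction}; 2:noi {preposition,conjunction}; 3:choilour {preposition}; 4:bopai {determiner}; 5:keelin {determiner}; 6:choilour {preposition}.
Word 1 cannot be preposition — rule 2 would then fail for every completion. It is conjunction.
Word 2 cannot be preposition — rule 2 would then fail for every completion. It is conjunction.
So the tagging must be: conjunction conjunction preposition determiner determiner preposition.
Checking: rule 1 holds; rule 2 holds; rule 3 holds.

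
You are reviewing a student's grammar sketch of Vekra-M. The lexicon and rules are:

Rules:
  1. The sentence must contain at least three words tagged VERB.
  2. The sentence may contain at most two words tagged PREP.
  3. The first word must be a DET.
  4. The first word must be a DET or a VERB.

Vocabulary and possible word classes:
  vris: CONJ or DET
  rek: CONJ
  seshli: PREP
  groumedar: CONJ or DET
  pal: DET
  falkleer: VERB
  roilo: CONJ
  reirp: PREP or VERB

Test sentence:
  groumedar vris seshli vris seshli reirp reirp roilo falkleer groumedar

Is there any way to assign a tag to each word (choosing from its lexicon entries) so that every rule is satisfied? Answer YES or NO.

Candidates per position — 1:groumedar {CONJ,DET}; 2:vris {CONJ,DET}; 3:seshli {PREP}; 4:vris {CONJ,DET}; 5:seshli {PREP}; 6:reirp {PREP,VERB}; 7:reirp {PREP,VERB}; 8:roilo {CONJ}; 9:falkleer {VERB}; 10:groumedar {CONJ,DET}.
One satisfying assignment: DET CONJ PREP DET PREP VERB VERB CONJ VERB CONJ.
Verifying each rule — rule 1 ok; rule 2 ok; rule 3 ok; rule 4 ok.

YES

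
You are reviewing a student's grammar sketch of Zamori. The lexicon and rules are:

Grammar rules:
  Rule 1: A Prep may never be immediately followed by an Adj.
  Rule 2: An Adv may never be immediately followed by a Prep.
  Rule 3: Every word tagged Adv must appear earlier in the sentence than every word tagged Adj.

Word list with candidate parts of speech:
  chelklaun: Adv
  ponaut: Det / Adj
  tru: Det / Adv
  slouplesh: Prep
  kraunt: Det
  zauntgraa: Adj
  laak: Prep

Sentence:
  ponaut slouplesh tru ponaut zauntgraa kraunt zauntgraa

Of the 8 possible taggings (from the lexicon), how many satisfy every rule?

Candidates per position — 1:ponaut {Det,Adj}; 2:slouplesh {Prep}; 3:tru {Det,Adv}; 4:ponaut {Det,Adj}; 5:zauntgraa {Adj}; 6:kraunt {Det}; 7:zauntgraa {Adj}.
There are 8 candidate sequences in total.
Checking each against the rules leaves 6 sequences.
Count = 6.

6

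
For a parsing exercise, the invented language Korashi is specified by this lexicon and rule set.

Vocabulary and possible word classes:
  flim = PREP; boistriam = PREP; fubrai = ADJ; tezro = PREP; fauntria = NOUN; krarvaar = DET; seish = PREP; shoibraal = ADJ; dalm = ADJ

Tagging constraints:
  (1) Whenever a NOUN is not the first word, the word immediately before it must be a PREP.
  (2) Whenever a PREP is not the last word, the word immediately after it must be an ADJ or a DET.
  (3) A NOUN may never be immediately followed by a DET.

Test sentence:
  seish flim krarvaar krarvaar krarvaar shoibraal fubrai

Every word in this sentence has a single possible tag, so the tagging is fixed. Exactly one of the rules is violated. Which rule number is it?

2

Fixed tagging: PREP PREP DET DET DET ADJ ADJ.
Checking each rule: R1 ✓, R2 ✗, R3 ✓.
Only rule 2 fails.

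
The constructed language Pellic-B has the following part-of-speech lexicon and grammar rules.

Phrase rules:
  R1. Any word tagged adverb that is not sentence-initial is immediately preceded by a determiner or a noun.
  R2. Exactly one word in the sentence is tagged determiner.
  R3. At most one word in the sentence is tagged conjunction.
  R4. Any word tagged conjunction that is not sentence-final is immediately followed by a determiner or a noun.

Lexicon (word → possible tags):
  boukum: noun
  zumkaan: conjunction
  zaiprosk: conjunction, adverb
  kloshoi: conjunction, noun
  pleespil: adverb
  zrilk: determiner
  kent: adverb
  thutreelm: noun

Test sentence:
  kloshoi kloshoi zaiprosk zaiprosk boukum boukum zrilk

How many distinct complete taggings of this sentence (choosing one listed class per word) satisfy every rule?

Candidates per position — 1:kloshoi {conjunction,noun}; 2:kloshoi {conjunction,noun}; 3:zaiprosk {conjunction,adverb}; 4:zaiprosk {conjunction,adverb}; 5:boukum {noun}; 6:boukum {noun}; 7:zrilk {determiner}.
There are 16 candidate sequences in total.
The sequences that satisfy every rule: noun noun adverb conjunction noun noun determiner.
Count = 1.

1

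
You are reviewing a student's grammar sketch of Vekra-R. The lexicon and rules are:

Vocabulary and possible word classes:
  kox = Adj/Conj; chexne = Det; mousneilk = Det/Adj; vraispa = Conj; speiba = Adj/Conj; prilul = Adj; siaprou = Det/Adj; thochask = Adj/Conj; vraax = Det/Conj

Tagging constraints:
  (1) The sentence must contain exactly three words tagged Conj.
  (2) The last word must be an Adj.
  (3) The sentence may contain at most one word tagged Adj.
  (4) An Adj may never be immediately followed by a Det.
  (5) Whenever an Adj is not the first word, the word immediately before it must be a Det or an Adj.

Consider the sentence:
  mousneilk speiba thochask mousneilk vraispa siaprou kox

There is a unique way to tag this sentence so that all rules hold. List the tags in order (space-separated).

Det Conj Conj Det Conj Det Adj

Candidates per position — 1:mousneilk {Det,Adj}; 2:speiba {Adj,Conj}; 3:thochask {Adj,Conj}; 4:mousneilk {Det,Adj}; 5:vraispa {Conj}; 6:siaprou {Det,Adj}; 7:kox {Adj,Conj}.
If word 6 were Adj, no tagging could satisfy rule 5; so word 6 is Det.
If word 7 were Conj, no tagging could satisfy rule 2; so word 7 is Adj.
If word 1 were Adj, no tagging could satisfy rule 3; so word 1 is Det.
If word 2 were Adj, no tagging could satisfy rule 1; so word 2 is Conj.
If word 3 were Adj, no tagging could satisfy rule 1; so word 3 is Conj.
If word 4 were Adj, no tagging could satisfy rule 3; so word 4 is Det.
The unique satisfying tagging is: Det Conj Conj Det Conj Det Adj.
Rule-by-rule: rule 1 holds; rule 2 holds; rule 3 holds; rule 4 holds; rule 5 holds.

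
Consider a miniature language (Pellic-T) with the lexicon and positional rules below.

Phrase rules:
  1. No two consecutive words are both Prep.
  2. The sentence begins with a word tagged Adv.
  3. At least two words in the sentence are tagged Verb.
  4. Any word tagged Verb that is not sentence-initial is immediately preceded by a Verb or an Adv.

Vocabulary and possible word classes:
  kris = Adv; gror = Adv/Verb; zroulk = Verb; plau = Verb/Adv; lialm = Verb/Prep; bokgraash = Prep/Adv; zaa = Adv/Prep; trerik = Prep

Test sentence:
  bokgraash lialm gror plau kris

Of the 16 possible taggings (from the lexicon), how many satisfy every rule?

Candidates per position — 1:bokgraash {Prep,Adv}; 2:lialm {Verb,Prep}; 3:gror {Adv,Verb}; 4:plau {Verb,Adv}; 5:kris {Adv}.
There are 16 candidate sequences in total.
The sequences that satisfy every rule: Adv Verb Adv Verb Adv; Adv Verb Verb Verb Adv; Adv Verb Verb Adv Adv.
Count = 3.

3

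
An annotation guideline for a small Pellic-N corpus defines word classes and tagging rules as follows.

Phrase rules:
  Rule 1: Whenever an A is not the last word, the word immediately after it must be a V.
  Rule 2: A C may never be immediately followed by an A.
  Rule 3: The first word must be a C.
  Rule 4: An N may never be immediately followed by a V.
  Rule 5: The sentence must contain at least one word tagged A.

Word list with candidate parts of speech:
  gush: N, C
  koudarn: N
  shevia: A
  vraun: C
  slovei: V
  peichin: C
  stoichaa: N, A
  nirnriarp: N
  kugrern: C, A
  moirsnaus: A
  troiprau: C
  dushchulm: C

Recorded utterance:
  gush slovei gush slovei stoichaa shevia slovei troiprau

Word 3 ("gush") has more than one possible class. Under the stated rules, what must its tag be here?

C

Candidates per position — 1:gush {N,C}; 2:slovei {V}; 3:gush {N,C}; 4:slovei {V}; 5:stoichaa {N,A}; 6:shevia {A}; 7:slovei {V}; 8:troiprau {C}.
Position 1: tagging it N would leave rule 3 unsatisfiable, so it must be C.
Position 3: tagging it N would leave rule 4 unsatisfiable, so it must be C.
Position 5: tagging it A would leave rule 1 unsatisfiable, so it must be N.
So the tagging must be: C V C V N A V C.
Rule-by-rule: rule 1 satisfied; rule 2 satisfied; rule 3 satisfied; rule 4 satisfied; rule 5 satisfied.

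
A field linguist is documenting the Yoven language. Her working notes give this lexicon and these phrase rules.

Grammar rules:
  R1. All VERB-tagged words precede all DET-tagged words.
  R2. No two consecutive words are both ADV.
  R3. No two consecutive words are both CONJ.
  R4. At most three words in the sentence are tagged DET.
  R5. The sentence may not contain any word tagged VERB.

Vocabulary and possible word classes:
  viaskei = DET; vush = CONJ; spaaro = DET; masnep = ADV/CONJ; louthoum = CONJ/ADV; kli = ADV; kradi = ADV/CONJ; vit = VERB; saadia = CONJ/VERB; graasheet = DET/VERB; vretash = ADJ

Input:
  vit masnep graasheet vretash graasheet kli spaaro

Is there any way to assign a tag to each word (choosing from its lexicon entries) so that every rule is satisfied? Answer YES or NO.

Candidates per position — 1:vit {VERB}; 2:masnep {ADV,CONJ}; 3:graasheet {DET,VERB}; 4:vretash {ADJ}; 5:graasheet {DET,VERB}; 6:kli {ADV}; 7:spaaro {DET}.
Rule 5 cannot be satisfied by any choice of tags from the lexicon.
So there is no consistent tagging.

NO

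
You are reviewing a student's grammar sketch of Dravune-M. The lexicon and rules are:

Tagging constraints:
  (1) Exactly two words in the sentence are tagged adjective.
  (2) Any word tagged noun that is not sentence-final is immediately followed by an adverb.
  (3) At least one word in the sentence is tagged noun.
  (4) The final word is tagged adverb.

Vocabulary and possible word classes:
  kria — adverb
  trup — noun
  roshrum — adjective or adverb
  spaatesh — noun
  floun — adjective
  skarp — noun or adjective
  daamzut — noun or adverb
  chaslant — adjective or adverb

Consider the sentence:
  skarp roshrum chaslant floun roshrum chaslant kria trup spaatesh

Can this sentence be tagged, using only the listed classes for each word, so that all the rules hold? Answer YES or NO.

Candidates per position — 1:skarp {noun,adjective}; 2:roshrum {adjective,adverb}; 3:chaslant {adjective,adverb}; 4:floun {adjective}; 5:roshrum {adjective,adverb}; 6:chaslant {adjective,adverb}; 7:kria {adverb}; 8:trup {noun}; 9:spaatesh {noun}.
Rule 2 cannot be satisfied by any choice of tags from the lexicon.
So there is no consistent tagging.

NO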